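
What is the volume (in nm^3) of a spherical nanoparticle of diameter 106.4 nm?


Radius r = 106.4/2 = 53.2 nm
Volume V = (4/3) * pi * r^3
V = (4/3) * pi * (53.2)^3
V = 630700.98 nm^3

630700.98


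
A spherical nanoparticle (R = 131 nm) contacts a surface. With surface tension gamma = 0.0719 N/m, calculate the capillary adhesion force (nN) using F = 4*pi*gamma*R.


Convert radius: R = 131 nm = 1.31e-07 m
F = 4 * pi * gamma * R
F = 4 * pi * 0.0719 * 1.31e-07
F = 1.18361e-07 N = 118.3614 nN

118.3614


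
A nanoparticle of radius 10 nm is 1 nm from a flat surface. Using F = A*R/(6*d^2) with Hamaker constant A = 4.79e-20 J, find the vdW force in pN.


Convert to SI: R = 10 nm = 1e-08 m, d = 1 nm = 1e-09 m
F = A * R / (6 * d^2)
F = 4.79e-20 * 1e-08 / (6 * (1e-09)^2)
F = 7.98333e-11 N = 79.833 pN

79.833


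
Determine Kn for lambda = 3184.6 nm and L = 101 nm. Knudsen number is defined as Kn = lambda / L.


Knudsen number Kn = lambda / L
Kn = 3184.6 / 101
Kn = 31.5307

31.5307


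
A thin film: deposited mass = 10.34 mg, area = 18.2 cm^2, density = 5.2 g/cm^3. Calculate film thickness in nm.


Convert: m = 10.34 mg = 1.0340e-05 kg, A = 18.2 cm^2 = 1.8200e-03 m^2, rho = 5.2 g/cm^3 = 5200 kg/m^3
t = m / (A * rho)
t = 1.0340e-05 / (1.8200e-03 * 5200)
t = 1.0926e-06 m = 1092.6 nm

1092.6


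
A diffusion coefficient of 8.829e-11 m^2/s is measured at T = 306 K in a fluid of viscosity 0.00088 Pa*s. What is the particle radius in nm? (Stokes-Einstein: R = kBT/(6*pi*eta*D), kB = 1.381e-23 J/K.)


Stokes-Einstein: R = kB*T / (6*pi*eta*D)
R = 1.381e-23 * 306 / (6 * pi * 0.00088 * 8.829e-11)
R = 2.88549e-09 m = 2.89 nm

2.89


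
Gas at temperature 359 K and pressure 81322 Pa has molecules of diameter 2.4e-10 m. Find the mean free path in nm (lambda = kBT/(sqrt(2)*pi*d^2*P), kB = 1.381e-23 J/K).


Mean free path: lambda = kB*T / (sqrt(2) * pi * d^2 * P)
lambda = 1.381e-23 * 359 / (sqrt(2) * pi * (2.4e-10)^2 * 81322)
lambda = 2.38228e-07 m
lambda = 238.23 nm

238.23


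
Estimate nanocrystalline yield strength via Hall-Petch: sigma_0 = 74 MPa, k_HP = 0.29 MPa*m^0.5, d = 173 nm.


d = 173 nm = 1.73e-07 m
sqrt(d) = 0.0004159327
Hall-Petch contribution = k / sqrt(d) = 0.29 / 0.0004159327 = 697.2 MPa
sigma = sigma_0 + k/sqrt(d) = 74 + 697.2 = 771.2 MPa

771.2


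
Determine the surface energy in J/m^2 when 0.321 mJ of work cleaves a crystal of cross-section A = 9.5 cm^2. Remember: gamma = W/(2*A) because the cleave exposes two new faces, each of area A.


Convert: A = 9.5 cm^2 = 0.00095 m^2, W = 0.321 mJ = 0.000321 J
Cleaving exposes two faces of area A, so total new surface = 2*A and gamma = W / (2*A)
gamma = 0.000321 / (2 * 0.00095)
gamma = 0.169 J/m^2

0.169


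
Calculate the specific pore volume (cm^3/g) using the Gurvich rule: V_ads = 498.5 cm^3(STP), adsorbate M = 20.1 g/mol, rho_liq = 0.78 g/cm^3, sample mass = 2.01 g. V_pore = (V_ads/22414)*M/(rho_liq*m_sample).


Moles adsorbed n = V_ads / 22414 = 498.5 / 22414 = 2.224056e-02 mol
Liquid volume V_liq = n * M / rho_liq = 2.224056e-02 * 20.1 / 0.78 = 0.57312 cm^3
Specific pore volume V_pore = V_liq / m_sample = 0.57312 / 2.01
V_pore = 0.2851 cm^3/g

0.2851


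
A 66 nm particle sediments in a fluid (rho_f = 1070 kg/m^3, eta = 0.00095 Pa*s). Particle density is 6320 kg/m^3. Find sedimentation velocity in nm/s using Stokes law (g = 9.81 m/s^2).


Radius R = 66/2 nm = 3.3e-08 m
Density difference = 6320 - 1070 = 5250 kg/m^3
v = 2 * R^2 * (rho_p - rho_f) * g / (9 * eta)
v = 2 * (3.3e-08)^2 * 5250 * 9.81 / (9 * 0.00095)
v = 1.31196e-08 m/s = 13.1196 nm/s

13.1196


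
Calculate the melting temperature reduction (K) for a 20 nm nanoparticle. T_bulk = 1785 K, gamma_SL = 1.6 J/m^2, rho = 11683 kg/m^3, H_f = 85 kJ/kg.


Radius R = 20/2 = 10 nm = 1e-08 m
Convert H_f = 85 kJ/kg = 85000 J/kg
dT = 2 * gamma_SL * T_bulk / (rho * H_f * R)
dT = 2 * 1.6 * 1785 / (11683 * 85000 * 1e-08)
dT = 575.2 K

575.2


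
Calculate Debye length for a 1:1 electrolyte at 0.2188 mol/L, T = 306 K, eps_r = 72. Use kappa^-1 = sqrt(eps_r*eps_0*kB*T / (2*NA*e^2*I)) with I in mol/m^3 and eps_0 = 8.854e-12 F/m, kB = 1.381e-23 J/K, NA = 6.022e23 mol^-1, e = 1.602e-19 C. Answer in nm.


Ionic strength I = 0.2188 * 1^2 * 1000 = 218.8 mol/m^3
kappa^-1 = sqrt(72 * 8.854e-12 * 1.381e-23 * 306 / (2 * 6.022e23 * (1.602e-19)^2 * 218.8))
kappa^-1 = 0.631 nm

0.631


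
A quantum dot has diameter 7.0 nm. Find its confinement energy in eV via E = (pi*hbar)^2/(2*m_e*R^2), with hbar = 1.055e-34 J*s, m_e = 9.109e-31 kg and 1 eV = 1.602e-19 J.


Radius R = 7.0/2 = 3.5 nm = 3.5e-09 m
E = (pi * 1.055e-34)^2 / (2 * 9.109e-31 * (3.5e-09)^2)
E(J) = 4.9223e-21
E = E(J) / 1.602e-19 = 0.0307 eV

0.0307


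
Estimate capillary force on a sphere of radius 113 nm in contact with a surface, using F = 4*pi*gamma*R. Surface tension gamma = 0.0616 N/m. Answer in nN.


Convert radius: R = 113 nm = 1.13e-07 m
F = 4 * pi * gamma * R
F = 4 * pi * 0.0616 * 1.13e-07
F = 8.7472e-08 N = 87.472 nN

87.472


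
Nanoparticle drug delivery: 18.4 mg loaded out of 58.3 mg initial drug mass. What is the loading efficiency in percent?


Drug loading efficiency = (drug loaded / drug initial) * 100
DLE = 18.4 / 58.3 * 100
DLE = 0.3156 * 100
DLE = 31.56%

31.56


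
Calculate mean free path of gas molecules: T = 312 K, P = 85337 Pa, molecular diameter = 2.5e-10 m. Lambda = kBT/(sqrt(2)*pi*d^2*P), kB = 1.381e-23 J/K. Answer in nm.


Mean free path: lambda = kB*T / (sqrt(2) * pi * d^2 * P)
lambda = 1.381e-23 * 312 / (sqrt(2) * pi * (2.5e-10)^2 * 85337)
lambda = 1.8183e-07 m
lambda = 181.83 nm

181.83


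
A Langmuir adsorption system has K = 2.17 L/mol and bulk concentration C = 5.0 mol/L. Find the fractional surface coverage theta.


Langmuir isotherm: theta = K*C / (1 + K*C)
K*C = 2.17 * 5.0 = 10.85
theta = 10.85 / (1 + 10.85) = 10.85 / 11.85
theta = 0.9156

0.9156


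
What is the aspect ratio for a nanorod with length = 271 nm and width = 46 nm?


Aspect ratio AR = length / diameter
AR = 271 / 46
AR = 5.89

5.89


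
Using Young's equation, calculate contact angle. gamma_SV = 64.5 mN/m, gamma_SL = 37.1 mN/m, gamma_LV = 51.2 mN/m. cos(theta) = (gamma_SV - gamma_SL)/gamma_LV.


cos(theta) = (gamma_SV - gamma_SL) / gamma_LV
cos(theta) = (64.5 - 37.1) / 51.2
cos(theta) = 0.535156
theta = arccos(0.535156) = 57.65 degrees

57.65


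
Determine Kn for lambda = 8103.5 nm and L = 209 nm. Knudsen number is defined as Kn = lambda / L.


Knudsen number Kn = lambda / L
Kn = 8103.5 / 209
Kn = 38.7727

38.7727


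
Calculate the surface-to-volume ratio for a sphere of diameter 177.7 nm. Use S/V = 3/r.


Radius r = 177.7/2 = 88.85 nm
S/V = 3 / r = 3 / 88.85
S/V = 0.0338 nm^-1

0.0338


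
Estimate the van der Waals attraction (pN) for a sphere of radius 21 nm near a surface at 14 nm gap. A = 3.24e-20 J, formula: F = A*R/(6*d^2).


Convert to SI: R = 21 nm = 2.1e-08 m, d = 14 nm = 1.4e-08 m
F = A * R / (6 * d^2)
F = 3.24e-20 * 2.1e-08 / (6 * (1.4e-08)^2)
F = 5.78571e-13 N = 0.579 pN

0.579


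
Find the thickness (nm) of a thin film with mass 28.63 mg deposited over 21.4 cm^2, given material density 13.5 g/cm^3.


Convert: m = 28.63 mg = 2.8630e-05 kg, A = 21.4 cm^2 = 2.1400e-03 m^2, rho = 13.5 g/cm^3 = 13500 kg/m^3
t = m / (A * rho)
t = 2.8630e-05 / (2.1400e-03 * 13500)
t = 9.9100e-07 m = 991.0 nm

991.0


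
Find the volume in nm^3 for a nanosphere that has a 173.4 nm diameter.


Radius r = 173.4/2 = 86.7 nm
Volume V = (4/3) * pi * r^3
V = (4/3) * pi * (86.7)^3
V = 2729894.74 nm^3

2729894.74


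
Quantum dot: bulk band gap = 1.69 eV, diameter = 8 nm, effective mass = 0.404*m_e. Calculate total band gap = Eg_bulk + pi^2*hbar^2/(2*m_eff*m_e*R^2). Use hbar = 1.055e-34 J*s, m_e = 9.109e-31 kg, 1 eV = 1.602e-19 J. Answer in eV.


Radius R = 8/2 nm = 4e-09 m
Confinement energy dE = pi^2 * hbar^2 / (2 * m_eff * m_e * R^2)
dE = pi^2 * (1.055e-34)^2 / (2 * 0.404 * 9.109e-31 * (4e-09)^2) J, divided by 1.602e-19 J/eV
dE = 0.0582 eV
Total band gap = E_g(bulk) + dE = 1.69 + 0.0582 = 1.7482 eV

1.7482


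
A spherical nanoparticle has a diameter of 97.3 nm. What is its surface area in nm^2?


Radius r = 97.3/2 = 48.65 nm
Surface area SA = 4 * pi * r^2
SA = 4 * pi * (48.65)^2
SA = 29742.37 nm^2

29742.37


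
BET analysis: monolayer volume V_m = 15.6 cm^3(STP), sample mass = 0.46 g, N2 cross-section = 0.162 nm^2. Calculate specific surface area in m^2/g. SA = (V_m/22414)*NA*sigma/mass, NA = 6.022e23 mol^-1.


Number of moles in monolayer = V_m / 22414 = 15.6 / 22414 = 0.00069599
Number of molecules = moles * NA = 0.00069599 * 6.022e23
SA = molecules * sigma / mass
SA = (15.6 / 22414) * 6.022e23 * 0.162e-18 / 0.46
SA = 147.6 m^2/g

147.6


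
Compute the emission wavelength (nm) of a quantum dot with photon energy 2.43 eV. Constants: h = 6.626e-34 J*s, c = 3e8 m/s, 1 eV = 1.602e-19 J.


Convert energy: E = 2.43 eV = 2.43 * 1.602e-19 = 3.89286e-19 J
lambda = h*c / E = 6.626e-34 * 3e8 / 3.89286e-19
lambda = 5.10627e-07 m = 510.6 nm

510.6


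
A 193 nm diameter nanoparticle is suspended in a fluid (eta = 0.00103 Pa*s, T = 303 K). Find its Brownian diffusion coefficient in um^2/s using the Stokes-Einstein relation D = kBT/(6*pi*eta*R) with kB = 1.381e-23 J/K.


Radius R = 193/2 = 96.5 nm = 9.65e-08 m
D = kB*T / (6*pi*eta*R)
D = 1.381e-23 * 303 / (6 * pi * 0.00103 * 9.65e-08)
D = 2.23342e-12 m^2/s = 2.233 um^2/s

2.233


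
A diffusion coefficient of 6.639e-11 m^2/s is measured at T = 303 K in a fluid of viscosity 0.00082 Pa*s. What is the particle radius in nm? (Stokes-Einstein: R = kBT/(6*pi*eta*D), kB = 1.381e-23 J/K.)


Stokes-Einstein: R = kB*T / (6*pi*eta*D)
R = 1.381e-23 * 303 / (6 * pi * 0.00082 * 6.639e-11)
R = 4.07773e-09 m = 4.08 nm

4.08


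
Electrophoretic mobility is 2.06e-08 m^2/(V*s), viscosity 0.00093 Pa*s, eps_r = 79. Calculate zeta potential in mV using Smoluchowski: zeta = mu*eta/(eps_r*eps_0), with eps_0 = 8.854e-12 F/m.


Smoluchowski equation: zeta = mu * eta / (eps_r * eps_0)
zeta = 2.06e-08 * 0.00093 / (79 * 8.854e-12)
zeta = 0.027389 V = 27.39 mV

27.39


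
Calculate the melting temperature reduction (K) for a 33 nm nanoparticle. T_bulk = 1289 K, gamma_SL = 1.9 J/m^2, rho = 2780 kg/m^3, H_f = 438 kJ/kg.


Radius R = 33/2 = 16.5 nm = 1.65e-08 m
Convert H_f = 438 kJ/kg = 438000 J/kg
dT = 2 * gamma_SL * T_bulk / (rho * H_f * R)
dT = 2 * 1.9 * 1289 / (2780 * 438000 * 1.65e-08)
dT = 243.8 K

243.8


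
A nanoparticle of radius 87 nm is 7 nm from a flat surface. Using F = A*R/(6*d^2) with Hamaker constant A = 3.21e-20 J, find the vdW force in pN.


Convert to SI: R = 87 nm = 8.7e-08 m, d = 7 nm = 7e-09 m
F = A * R / (6 * d^2)
F = 3.21e-20 * 8.7e-08 / (6 * (7e-09)^2)
F = 9.49898e-12 N = 9.499 pN

9.499


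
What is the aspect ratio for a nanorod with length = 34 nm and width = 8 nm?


Aspect ratio AR = length / diameter
AR = 34 / 8
AR = 4.25

4.25


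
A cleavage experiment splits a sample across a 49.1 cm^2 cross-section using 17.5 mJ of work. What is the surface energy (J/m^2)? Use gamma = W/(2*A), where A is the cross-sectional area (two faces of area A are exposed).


Convert: A = 49.1 cm^2 = 0.00491 m^2, W = 17.5 mJ = 0.0175 J
Cleaving exposes two faces of area A, so total new surface = 2*A and gamma = W / (2*A)
gamma = 0.0175 / (2 * 0.00491)
gamma = 1.782 J/m^2

1.782


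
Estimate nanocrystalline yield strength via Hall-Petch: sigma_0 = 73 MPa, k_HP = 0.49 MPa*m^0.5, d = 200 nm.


d = 200 nm = 2e-07 m
sqrt(d) = 0.0004472136
Hall-Petch contribution = k / sqrt(d) = 0.49 / 0.0004472136 = 1095.7 MPa
sigma = sigma_0 + k/sqrt(d) = 73 + 1095.7 = 1168.7 MPa

1168.7


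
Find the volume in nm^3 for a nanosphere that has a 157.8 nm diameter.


Radius r = 157.8/2 = 78.9 nm
Volume V = (4/3) * pi * r^3
V = (4/3) * pi * (78.9)^3
V = 2057404.19 nm^3

2057404.19


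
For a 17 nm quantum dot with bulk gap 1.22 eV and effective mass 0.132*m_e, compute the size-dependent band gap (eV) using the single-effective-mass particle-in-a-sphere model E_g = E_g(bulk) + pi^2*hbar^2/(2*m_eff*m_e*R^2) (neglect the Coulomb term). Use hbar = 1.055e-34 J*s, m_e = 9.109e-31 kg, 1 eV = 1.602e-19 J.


Radius R = 17/2 nm = 8.5e-09 m
Confinement energy dE = pi^2 * hbar^2 / (2 * m_eff * m_e * R^2)
dE = pi^2 * (1.055e-34)^2 / (2 * 0.132 * 9.109e-31 * (8.5e-09)^2) J, divided by 1.602e-19 J/eV
dE = 0.0395 eV
Total band gap = E_g(bulk) + dE = 1.22 + 0.0395 = 1.2595 eV

1.2595


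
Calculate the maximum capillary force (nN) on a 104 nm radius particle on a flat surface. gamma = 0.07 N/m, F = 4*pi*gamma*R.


Convert radius: R = 104 nm = 1.04e-07 m
F = 4 * pi * gamma * R
F = 4 * pi * 0.07 * 1.04e-07
F = 9.14832e-08 N = 91.4832 nN

91.4832


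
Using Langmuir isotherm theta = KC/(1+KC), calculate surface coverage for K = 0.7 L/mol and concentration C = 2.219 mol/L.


Langmuir isotherm: theta = K*C / (1 + K*C)
K*C = 0.7 * 2.219 = 1.5533
theta = 1.5533 / (1 + 1.5533) = 1.5533 / 2.5533
theta = 0.6083

0.6083


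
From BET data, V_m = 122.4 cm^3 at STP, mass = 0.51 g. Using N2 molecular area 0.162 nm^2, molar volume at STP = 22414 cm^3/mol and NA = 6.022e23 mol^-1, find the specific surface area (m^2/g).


Number of moles in monolayer = V_m / 22414 = 122.4 / 22414 = 0.00546087
Number of molecules = moles * NA = 0.00546087 * 6.022e23
SA = molecules * sigma / mass
SA = (122.4 / 22414) * 6.022e23 * 0.162e-18 / 0.51
SA = 1044.6 m^2/g

1044.6


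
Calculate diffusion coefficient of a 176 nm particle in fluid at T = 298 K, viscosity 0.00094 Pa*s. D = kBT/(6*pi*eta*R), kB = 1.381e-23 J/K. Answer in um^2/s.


Radius R = 176/2 = 88 nm = 8.8e-08 m
D = kB*T / (6*pi*eta*R)
D = 1.381e-23 * 298 / (6 * pi * 0.00094 * 8.8e-08)
D = 2.63936e-12 m^2/s = 2.639 um^2/s

2.639


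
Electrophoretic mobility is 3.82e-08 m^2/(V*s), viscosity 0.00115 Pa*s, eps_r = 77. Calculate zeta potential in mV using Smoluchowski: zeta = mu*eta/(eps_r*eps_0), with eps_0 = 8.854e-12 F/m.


Smoluchowski equation: zeta = mu * eta / (eps_r * eps_0)
zeta = 3.82e-08 * 0.00115 / (77 * 8.854e-12)
zeta = 0.064436 V = 64.44 mV

64.44


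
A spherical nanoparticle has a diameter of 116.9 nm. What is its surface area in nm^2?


Radius r = 116.9/2 = 58.45 nm
Surface area SA = 4 * pi * r^2
SA = 4 * pi * (58.45)^2
SA = 42931.78 nm^2

42931.78


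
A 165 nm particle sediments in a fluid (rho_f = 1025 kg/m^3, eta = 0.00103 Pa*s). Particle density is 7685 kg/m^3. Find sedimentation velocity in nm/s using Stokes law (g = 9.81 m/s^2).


Radius R = 165/2 nm = 8.25e-08 m
Density difference = 7685 - 1025 = 6660 kg/m^3
v = 2 * R^2 * (rho_p - rho_f) * g / (9 * eta)
v = 2 * (8.25e-08)^2 * 6660 * 9.81 / (9 * 0.00103)
v = 9.59404e-08 m/s = 95.9404 nm/s

95.9404


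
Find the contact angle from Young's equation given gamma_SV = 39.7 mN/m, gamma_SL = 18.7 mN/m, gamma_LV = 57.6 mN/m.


cos(theta) = (gamma_SV - gamma_SL) / gamma_LV
cos(theta) = (39.7 - 18.7) / 57.6
cos(theta) = 0.364583
theta = arccos(0.364583) = 68.62 degrees

68.62


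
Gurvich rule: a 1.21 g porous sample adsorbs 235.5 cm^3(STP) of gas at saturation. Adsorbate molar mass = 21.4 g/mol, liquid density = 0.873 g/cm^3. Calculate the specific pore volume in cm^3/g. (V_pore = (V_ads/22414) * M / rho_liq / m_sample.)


Moles adsorbed n = V_ads / 22414 = 235.5 / 22414 = 1.050683e-02 mol
Liquid volume V_liq = n * M / rho_liq = 1.050683e-02 * 21.4 / 0.873 = 0.25756 cm^3
Specific pore volume V_pore = V_liq / m_sample = 0.25756 / 1.21
V_pore = 0.2129 cm^3/g

0.2129


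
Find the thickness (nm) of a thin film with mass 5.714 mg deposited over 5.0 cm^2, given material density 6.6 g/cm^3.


Convert: m = 5.714 mg = 5.7140e-06 kg, A = 5.0 cm^2 = 5.0000e-04 m^2, rho = 6.6 g/cm^3 = 6600 kg/m^3
t = m / (A * rho)
t = 5.7140e-06 / (5.0000e-04 * 6600)
t = 1.7315e-06 m = 1731.5 nm

1731.5


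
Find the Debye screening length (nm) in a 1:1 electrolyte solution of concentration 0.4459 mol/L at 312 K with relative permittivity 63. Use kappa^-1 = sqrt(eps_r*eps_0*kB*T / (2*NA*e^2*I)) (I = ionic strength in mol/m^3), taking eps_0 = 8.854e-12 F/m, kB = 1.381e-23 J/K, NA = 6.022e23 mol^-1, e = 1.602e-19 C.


Ionic strength I = 0.4459 * 1^2 * 1000 = 445.9 mol/m^3
kappa^-1 = sqrt(63 * 8.854e-12 * 1.381e-23 * 312 / (2 * 6.022e23 * (1.602e-19)^2 * 445.9))
kappa^-1 = 0.418 nm

0.418


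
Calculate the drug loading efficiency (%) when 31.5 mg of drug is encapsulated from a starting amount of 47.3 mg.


Drug loading efficiency = (drug loaded / drug initial) * 100
DLE = 31.5 / 47.3 * 100
DLE = 0.666 * 100
DLE = 66.6%

66.6


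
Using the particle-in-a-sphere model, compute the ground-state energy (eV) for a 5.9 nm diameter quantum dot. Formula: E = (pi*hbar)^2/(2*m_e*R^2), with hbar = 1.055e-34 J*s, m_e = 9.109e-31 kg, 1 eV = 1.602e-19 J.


Radius R = 5.9/2 = 2.95 nm = 2.95e-09 m
E = (pi * 1.055e-34)^2 / (2 * 9.109e-31 * (2.95e-09)^2)
E(J) = 6.92883e-21
E = E(J) / 1.602e-19 = 0.0433 eV

0.0433


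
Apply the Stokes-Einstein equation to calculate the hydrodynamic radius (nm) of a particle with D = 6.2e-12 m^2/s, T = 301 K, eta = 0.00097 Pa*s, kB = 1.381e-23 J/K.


Stokes-Einstein: R = kB*T / (6*pi*eta*D)
R = 1.381e-23 * 301 / (6 * pi * 0.00097 * 6.2e-12)
R = 3.66687e-08 m = 36.67 nm

36.67


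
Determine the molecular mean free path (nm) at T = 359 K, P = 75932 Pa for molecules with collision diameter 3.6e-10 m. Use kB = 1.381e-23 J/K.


Mean free path: lambda = kB*T / (sqrt(2) * pi * d^2 * P)
lambda = 1.381e-23 * 359 / (sqrt(2) * pi * (3.6e-10)^2 * 75932)
lambda = 1.13395e-07 m
lambda = 113.39 nm

113.39


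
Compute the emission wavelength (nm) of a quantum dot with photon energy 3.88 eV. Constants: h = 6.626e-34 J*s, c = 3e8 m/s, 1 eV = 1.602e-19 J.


Convert energy: E = 3.88 eV = 3.88 * 1.602e-19 = 6.21576e-19 J
lambda = h*c / E = 6.626e-34 * 3e8 / 6.21576e-19
lambda = 3.198e-07 m = 319.8 nm

319.8


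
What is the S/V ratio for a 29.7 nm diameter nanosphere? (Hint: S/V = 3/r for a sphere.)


Radius r = 29.7/2 = 14.85 nm
S/V = 3 / r = 3 / 14.85
S/V = 0.202 nm^-1

0.202


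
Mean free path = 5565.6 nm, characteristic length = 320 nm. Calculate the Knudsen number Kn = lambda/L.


Knudsen number Kn = lambda / L
Kn = 5565.6 / 320
Kn = 17.3925

17.3925


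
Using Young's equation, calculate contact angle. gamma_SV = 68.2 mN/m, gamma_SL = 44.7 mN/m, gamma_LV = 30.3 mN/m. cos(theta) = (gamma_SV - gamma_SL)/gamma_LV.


cos(theta) = (gamma_SV - gamma_SL) / gamma_LV
cos(theta) = (68.2 - 44.7) / 30.3
cos(theta) = 0.775578
theta = arccos(0.775578) = 39.14 degrees

39.14


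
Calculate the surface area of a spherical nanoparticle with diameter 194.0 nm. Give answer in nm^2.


Radius r = 194.0/2 = 97 nm
Surface area SA = 4 * pi * r^2
SA = 4 * pi * (97)^2
SA = 118236.98 nm^2

118236.98


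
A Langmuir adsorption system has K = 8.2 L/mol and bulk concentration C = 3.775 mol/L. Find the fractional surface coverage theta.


Langmuir isotherm: theta = K*C / (1 + K*C)
K*C = 8.2 * 3.775 = 30.955
theta = 30.955 / (1 + 30.955) = 30.955 / 31.955
theta = 0.9687

0.9687


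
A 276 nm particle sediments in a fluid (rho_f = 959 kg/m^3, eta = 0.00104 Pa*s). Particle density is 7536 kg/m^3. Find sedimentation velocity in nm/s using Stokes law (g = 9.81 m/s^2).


Radius R = 276/2 nm = 1.38e-07 m
Density difference = 7536 - 959 = 6577 kg/m^3
v = 2 * R^2 * (rho_p - rho_f) * g / (9 * eta)
v = 2 * (1.38e-07)^2 * 6577 * 9.81 / (9 * 0.00104)
v = 2.62548e-07 m/s = 262.5483 nm/s

262.5483


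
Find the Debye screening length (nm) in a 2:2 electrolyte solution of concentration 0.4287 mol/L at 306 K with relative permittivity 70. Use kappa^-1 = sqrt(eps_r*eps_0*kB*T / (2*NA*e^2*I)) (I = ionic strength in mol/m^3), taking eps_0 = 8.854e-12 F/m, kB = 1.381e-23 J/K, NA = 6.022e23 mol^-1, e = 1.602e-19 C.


Ionic strength I = 0.4287 * 2^2 * 1000 = 1714.8 mol/m^3
kappa^-1 = sqrt(70 * 8.854e-12 * 1.381e-23 * 306 / (2 * 6.022e23 * (1.602e-19)^2 * 1714.8))
kappa^-1 = 0.222 nm

0.222


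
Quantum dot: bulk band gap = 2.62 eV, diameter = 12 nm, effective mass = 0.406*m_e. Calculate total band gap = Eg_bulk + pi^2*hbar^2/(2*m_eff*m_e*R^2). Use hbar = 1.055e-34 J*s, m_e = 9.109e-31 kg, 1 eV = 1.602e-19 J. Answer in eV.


Radius R = 12/2 nm = 6e-09 m
Confinement energy dE = pi^2 * hbar^2 / (2 * m_eff * m_e * R^2)
dE = pi^2 * (1.055e-34)^2 / (2 * 0.406 * 9.109e-31 * (6e-09)^2) J, divided by 1.602e-19 J/eV
dE = 0.0258 eV
Total band gap = E_g(bulk) + dE = 2.62 + 0.0258 = 2.6458 eV

2.6458


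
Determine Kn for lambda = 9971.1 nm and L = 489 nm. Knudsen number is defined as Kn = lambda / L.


Knudsen number Kn = lambda / L
Kn = 9971.1 / 489
Kn = 20.3908

20.3908


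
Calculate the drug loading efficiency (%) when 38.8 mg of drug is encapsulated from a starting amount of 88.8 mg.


Drug loading efficiency = (drug loaded / drug initial) * 100
DLE = 38.8 / 88.8 * 100
DLE = 0.4369 * 100
DLE = 43.69%

43.69


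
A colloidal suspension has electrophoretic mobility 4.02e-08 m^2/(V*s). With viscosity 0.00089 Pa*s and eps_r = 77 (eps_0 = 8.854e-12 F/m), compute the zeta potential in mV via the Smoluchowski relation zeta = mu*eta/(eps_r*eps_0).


Smoluchowski equation: zeta = mu * eta / (eps_r * eps_0)
zeta = 4.02e-08 * 0.00089 / (77 * 8.854e-12)
zeta = 0.052479 V = 52.48 mV

52.48


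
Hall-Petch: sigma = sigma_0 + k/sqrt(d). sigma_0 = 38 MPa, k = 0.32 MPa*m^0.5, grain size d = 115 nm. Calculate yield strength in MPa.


d = 115 nm = 1.15e-07 m
sqrt(d) = 0.0003391165
Hall-Petch contribution = k / sqrt(d) = 0.32 / 0.0003391165 = 943.6 MPa
sigma = sigma_0 + k/sqrt(d) = 38 + 943.6 = 981.6 MPa

981.6


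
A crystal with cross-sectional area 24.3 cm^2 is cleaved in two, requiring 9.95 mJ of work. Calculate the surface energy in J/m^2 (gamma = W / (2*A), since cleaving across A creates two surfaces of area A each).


Convert: A = 24.3 cm^2 = 0.00243 m^2, W = 9.95 mJ = 0.00995 J
Cleaving exposes two faces of area A, so total new surface = 2*A and gamma = W / (2*A)
gamma = 0.00995 / (2 * 0.00243)
gamma = 2.047 J/m^2

2.047


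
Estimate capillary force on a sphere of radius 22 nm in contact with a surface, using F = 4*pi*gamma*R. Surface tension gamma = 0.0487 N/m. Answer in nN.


Convert radius: R = 22 nm = 2.2e-08 m
F = 4 * pi * gamma * R
F = 4 * pi * 0.0487 * 2.2e-08
F = 1.34636e-08 N = 13.4636 nN

13.4636


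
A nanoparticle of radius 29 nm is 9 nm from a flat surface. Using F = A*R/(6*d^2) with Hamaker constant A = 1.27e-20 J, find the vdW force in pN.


Convert to SI: R = 29 nm = 2.9e-08 m, d = 9 nm = 9e-09 m
F = A * R / (6 * d^2)
F = 1.27e-20 * 2.9e-08 / (6 * (9e-09)^2)
F = 7.57819e-13 N = 0.758 pN

0.758


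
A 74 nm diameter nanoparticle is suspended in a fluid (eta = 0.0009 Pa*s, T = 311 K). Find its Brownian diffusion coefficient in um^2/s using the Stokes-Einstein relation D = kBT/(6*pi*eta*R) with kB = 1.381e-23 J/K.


Radius R = 74/2 = 37 nm = 3.7e-08 m
D = kB*T / (6*pi*eta*R)
D = 1.381e-23 * 311 / (6 * pi * 0.0009 * 3.7e-08)
D = 6.8424e-12 m^2/s = 6.842 um^2/s

6.842


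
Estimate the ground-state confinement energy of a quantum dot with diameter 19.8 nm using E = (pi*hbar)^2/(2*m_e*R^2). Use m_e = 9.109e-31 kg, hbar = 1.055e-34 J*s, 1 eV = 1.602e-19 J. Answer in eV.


Radius R = 19.8/2 = 9.9 nm = 9.9e-09 m
E = (pi * 1.055e-34)^2 / (2 * 9.109e-31 * (9.9e-09)^2)
E(J) = 6.15224e-22
E = E(J) / 1.602e-19 = 0.0038 eV

0.0038


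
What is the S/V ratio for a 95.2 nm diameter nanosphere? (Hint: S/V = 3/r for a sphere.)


Radius r = 95.2/2 = 47.6 nm
S/V = 3 / r = 3 / 47.6
S/V = 0.063 nm^-1

0.063


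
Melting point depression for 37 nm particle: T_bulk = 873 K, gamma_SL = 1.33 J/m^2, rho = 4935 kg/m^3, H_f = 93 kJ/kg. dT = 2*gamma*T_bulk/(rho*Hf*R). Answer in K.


Radius R = 37/2 = 18.5 nm = 1.85e-08 m
Convert H_f = 93 kJ/kg = 93000 J/kg
dT = 2 * gamma_SL * T_bulk / (rho * H_f * R)
dT = 2 * 1.33 * 873 / (4935 * 93000 * 1.85e-08)
dT = 273.5 K

273.5


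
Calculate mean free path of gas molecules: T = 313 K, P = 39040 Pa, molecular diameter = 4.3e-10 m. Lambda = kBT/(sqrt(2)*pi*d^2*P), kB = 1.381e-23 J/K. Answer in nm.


Mean free path: lambda = kB*T / (sqrt(2) * pi * d^2 * P)
lambda = 1.381e-23 * 313 / (sqrt(2) * pi * (4.3e-10)^2 * 39040)
lambda = 1.3478e-07 m
lambda = 134.78 nm

134.78


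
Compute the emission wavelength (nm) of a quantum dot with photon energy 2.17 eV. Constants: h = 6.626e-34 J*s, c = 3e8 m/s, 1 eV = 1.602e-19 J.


Convert energy: E = 2.17 eV = 2.17 * 1.602e-19 = 3.47634e-19 J
lambda = h*c / E = 6.626e-34 * 3e8 / 3.47634e-19
lambda = 5.71808e-07 m = 571.8 nm

571.8


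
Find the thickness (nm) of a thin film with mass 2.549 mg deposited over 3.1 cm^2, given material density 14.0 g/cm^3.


Convert: m = 2.549 mg = 2.5490e-06 kg, A = 3.1 cm^2 = 3.1000e-04 m^2, rho = 14.0 g/cm^3 = 14000 kg/m^3
t = m / (A * rho)
t = 2.5490e-06 / (3.1000e-04 * 14000)
t = 5.8733e-07 m = 587.3 nm

587.3


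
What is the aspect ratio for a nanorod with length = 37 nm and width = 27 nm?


Aspect ratio AR = length / diameter
AR = 37 / 27
AR = 1.37

1.37


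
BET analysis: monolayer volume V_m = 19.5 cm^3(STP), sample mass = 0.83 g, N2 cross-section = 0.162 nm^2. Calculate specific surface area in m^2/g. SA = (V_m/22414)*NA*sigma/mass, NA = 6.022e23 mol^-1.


Number of moles in monolayer = V_m / 22414 = 19.5 / 22414 = 0.00086999
Number of molecules = moles * NA = 0.00086999 * 6.022e23
SA = molecules * sigma / mass
SA = (19.5 / 22414) * 6.022e23 * 0.162e-18 / 0.83
SA = 102.3 m^2/g

102.3


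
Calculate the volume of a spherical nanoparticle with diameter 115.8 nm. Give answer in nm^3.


Radius r = 115.8/2 = 57.9 nm
Volume V = (4/3) * pi * r^3
V = (4/3) * pi * (57.9)^3
V = 813063.19 nm^3

813063.19


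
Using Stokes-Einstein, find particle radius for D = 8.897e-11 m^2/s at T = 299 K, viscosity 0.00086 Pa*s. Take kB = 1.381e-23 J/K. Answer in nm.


Stokes-Einstein: R = kB*T / (6*pi*eta*D)
R = 1.381e-23 * 299 / (6 * pi * 0.00086 * 8.897e-11)
R = 2.863e-09 m = 2.86 nm

2.86


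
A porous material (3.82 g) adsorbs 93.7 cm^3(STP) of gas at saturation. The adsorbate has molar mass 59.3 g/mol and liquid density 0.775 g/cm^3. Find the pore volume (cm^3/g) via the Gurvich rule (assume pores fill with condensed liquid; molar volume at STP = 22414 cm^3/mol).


Moles adsorbed n = V_ads / 22414 = 93.7 / 22414 = 4.180423e-03 mol
Liquid volume V_liq = n * M / rho_liq = 4.180423e-03 * 59.3 / 0.775 = 0.31987 cm^3
Specific pore volume V_pore = V_liq / m_sample = 0.31987 / 3.82
V_pore = 0.0837 cm^3/g

0.0837


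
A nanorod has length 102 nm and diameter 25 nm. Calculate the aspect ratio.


Aspect ratio AR = length / diameter
AR = 102 / 25
AR = 4.08

4.08


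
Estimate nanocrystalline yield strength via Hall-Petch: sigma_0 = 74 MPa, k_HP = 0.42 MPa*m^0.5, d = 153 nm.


d = 153 nm = 1.53e-07 m
sqrt(d) = 0.0003911521
Hall-Petch contribution = k / sqrt(d) = 0.42 / 0.0003911521 = 1073.8 MPa
sigma = sigma_0 + k/sqrt(d) = 74 + 1073.8 = 1147.8 MPa

1147.8


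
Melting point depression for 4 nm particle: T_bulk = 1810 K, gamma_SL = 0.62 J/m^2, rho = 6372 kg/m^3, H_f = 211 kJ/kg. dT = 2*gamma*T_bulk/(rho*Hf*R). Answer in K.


Radius R = 4/2 = 2 nm = 2e-09 m
Convert H_f = 211 kJ/kg = 211000 J/kg
dT = 2 * gamma_SL * T_bulk / (rho * H_f * R)
dT = 2 * 0.62 * 1810 / (6372 * 211000 * 2e-09)
dT = 834.7 K

834.7


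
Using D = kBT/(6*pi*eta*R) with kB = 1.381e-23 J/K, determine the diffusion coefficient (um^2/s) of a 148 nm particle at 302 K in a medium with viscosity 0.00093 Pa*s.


Radius R = 148/2 = 74 nm = 7.4e-08 m
D = kB*T / (6*pi*eta*R)
D = 1.381e-23 * 302 / (6 * pi * 0.00093 * 7.4e-08)
D = 3.21503e-12 m^2/s = 3.215 um^2/s

3.215


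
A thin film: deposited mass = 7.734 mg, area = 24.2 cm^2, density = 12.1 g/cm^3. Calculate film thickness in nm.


Convert: m = 7.734 mg = 7.7340e-06 kg, A = 24.2 cm^2 = 2.4200e-03 m^2, rho = 12.1 g/cm^3 = 12100 kg/m^3
t = m / (A * rho)
t = 7.7340e-06 / (2.4200e-03 * 12100)
t = 2.6412e-07 m = 264.1 nm

264.1


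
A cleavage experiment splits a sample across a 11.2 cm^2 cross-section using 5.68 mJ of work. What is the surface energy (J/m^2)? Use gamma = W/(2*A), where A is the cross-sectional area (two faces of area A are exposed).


Convert: A = 11.2 cm^2 = 0.00112 m^2, W = 5.68 mJ = 0.00568 J
Cleaving exposes two faces of area A, so total new surface = 2*A and gamma = W / (2*A)
gamma = 0.00568 / (2 * 0.00112)
gamma = 2.536 J/m^2

2.536


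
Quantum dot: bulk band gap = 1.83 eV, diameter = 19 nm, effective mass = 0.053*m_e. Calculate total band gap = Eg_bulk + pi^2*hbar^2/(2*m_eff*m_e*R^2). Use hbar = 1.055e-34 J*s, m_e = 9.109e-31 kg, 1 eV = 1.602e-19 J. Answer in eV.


Radius R = 19/2 nm = 9.5e-09 m
Confinement energy dE = pi^2 * hbar^2 / (2 * m_eff * m_e * R^2)
dE = pi^2 * (1.055e-34)^2 / (2 * 0.053 * 9.109e-31 * (9.5e-09)^2) J, divided by 1.602e-19 J/eV
dE = 0.0787 eV
Total band gap = E_g(bulk) + dE = 1.83 + 0.0787 = 1.9087 eV

1.9087


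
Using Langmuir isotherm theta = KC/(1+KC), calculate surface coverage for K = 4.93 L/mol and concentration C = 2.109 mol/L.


Langmuir isotherm: theta = K*C / (1 + K*C)
K*C = 4.93 * 2.109 = 10.39737
theta = 10.39737 / (1 + 10.39737) = 10.39737 / 11.39737
theta = 0.9123

0.9123


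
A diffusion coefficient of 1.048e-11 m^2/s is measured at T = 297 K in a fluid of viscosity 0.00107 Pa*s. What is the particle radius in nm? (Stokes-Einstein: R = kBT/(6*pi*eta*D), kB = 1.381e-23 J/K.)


Stokes-Einstein: R = kB*T / (6*pi*eta*D)
R = 1.381e-23 * 297 / (6 * pi * 0.00107 * 1.048e-11)
R = 1.94046e-08 m = 19.4 nm

19.4


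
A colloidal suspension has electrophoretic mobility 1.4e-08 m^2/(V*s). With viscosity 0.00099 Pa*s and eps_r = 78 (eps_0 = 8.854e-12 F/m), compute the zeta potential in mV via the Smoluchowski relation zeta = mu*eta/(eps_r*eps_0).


Smoluchowski equation: zeta = mu * eta / (eps_r * eps_0)
zeta = 1.4e-08 * 0.00099 / (78 * 8.854e-12)
zeta = 0.020069 V = 20.07 mV

20.07


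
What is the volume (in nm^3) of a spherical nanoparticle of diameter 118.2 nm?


Radius r = 118.2/2 = 59.1 nm
Volume V = (4/3) * pi * r^3
V = (4/3) * pi * (59.1)^3
V = 864671.32 nm^3

864671.32


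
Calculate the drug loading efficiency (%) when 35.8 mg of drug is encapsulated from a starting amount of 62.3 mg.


Drug loading efficiency = (drug loaded / drug initial) * 100
DLE = 35.8 / 62.3 * 100
DLE = 0.5746 * 100
DLE = 57.46%

57.46


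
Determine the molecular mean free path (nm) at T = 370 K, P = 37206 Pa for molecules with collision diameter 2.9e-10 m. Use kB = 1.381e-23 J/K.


Mean free path: lambda = kB*T / (sqrt(2) * pi * d^2 * P)
lambda = 1.381e-23 * 370 / (sqrt(2) * pi * (2.9e-10)^2 * 37206)
lambda = 3.67554e-07 m
lambda = 367.55 nm

367.55


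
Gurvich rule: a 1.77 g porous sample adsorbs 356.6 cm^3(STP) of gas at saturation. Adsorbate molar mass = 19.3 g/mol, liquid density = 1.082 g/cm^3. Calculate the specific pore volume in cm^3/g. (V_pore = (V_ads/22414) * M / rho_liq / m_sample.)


Moles adsorbed n = V_ads / 22414 = 356.6 / 22414 = 1.590970e-02 mol
Liquid volume V_liq = n * M / rho_liq = 1.590970e-02 * 19.3 / 1.082 = 0.28379 cm^3
Specific pore volume V_pore = V_liq / m_sample = 0.28379 / 1.77
V_pore = 0.1603 cm^3/g

0.1603


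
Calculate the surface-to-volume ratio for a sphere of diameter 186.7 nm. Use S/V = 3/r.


Radius r = 186.7/2 = 93.35 nm
S/V = 3 / r = 3 / 93.35
S/V = 0.0321 nm^-1

0.0321


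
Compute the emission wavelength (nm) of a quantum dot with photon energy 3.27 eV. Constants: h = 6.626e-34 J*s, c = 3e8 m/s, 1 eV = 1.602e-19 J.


Convert energy: E = 3.27 eV = 3.27 * 1.602e-19 = 5.23854e-19 J
lambda = h*c / E = 6.626e-34 * 3e8 / 5.23854e-19
lambda = 3.79457e-07 m = 379.5 nm

379.5


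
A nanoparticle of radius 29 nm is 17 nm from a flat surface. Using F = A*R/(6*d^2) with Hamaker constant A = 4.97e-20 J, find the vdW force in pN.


Convert to SI: R = 29 nm = 2.9e-08 m, d = 17 nm = 1.7e-08 m
F = A * R / (6 * d^2)
F = 4.97e-20 * 2.9e-08 / (6 * (1.7e-08)^2)
F = 8.312e-13 N = 0.831 pN

0.831


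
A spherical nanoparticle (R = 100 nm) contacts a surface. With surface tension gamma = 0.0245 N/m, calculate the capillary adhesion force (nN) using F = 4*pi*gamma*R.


Convert radius: R = 100 nm = 1e-07 m
F = 4 * pi * gamma * R
F = 4 * pi * 0.0245 * 1e-07
F = 3.07876e-08 N = 30.7876 nN

30.7876


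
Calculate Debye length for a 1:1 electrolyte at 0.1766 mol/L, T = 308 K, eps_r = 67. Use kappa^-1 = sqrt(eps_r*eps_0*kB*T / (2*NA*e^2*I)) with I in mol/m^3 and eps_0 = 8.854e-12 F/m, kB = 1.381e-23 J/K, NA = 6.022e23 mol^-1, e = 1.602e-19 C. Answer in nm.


Ionic strength I = 0.1766 * 1^2 * 1000 = 176.6 mol/m^3
kappa^-1 = sqrt(67 * 8.854e-12 * 1.381e-23 * 308 / (2 * 6.022e23 * (1.602e-19)^2 * 176.6))
kappa^-1 = 0.68 nm

0.68


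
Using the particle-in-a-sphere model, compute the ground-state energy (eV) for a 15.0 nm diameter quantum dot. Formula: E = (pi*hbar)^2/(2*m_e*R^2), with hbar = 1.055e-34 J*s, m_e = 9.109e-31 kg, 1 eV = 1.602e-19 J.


Radius R = 15.0/2 = 7.5 nm = 7.5e-09 m
E = (pi * 1.055e-34)^2 / (2 * 9.109e-31 * (7.5e-09)^2)
E(J) = 1.07197e-21
E = E(J) / 1.602e-19 = 0.0067 eV

0.0067


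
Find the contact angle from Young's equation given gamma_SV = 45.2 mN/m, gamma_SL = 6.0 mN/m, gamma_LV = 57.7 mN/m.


cos(theta) = (gamma_SV - gamma_SL) / gamma_LV
cos(theta) = (45.2 - 6.0) / 57.7
cos(theta) = 0.679376
theta = arccos(0.679376) = 47.21 degrees

47.21


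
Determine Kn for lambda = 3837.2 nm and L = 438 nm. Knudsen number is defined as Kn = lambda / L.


Knudsen number Kn = lambda / L
Kn = 3837.2 / 438
Kn = 8.7607

8.7607


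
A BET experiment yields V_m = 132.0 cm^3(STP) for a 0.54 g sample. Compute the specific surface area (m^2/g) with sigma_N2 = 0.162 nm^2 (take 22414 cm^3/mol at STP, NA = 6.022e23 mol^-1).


Number of moles in monolayer = V_m / 22414 = 132.0 / 22414 = 0.00588918
Number of molecules = moles * NA = 0.00588918 * 6.022e23
SA = molecules * sigma / mass
SA = (132.0 / 22414) * 6.022e23 * 0.162e-18 / 0.54
SA = 1063.9 m^2/g

1063.9


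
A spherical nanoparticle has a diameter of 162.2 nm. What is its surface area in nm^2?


Radius r = 162.2/2 = 81.1 nm
Surface area SA = 4 * pi * r^2
SA = 4 * pi * (81.1)^2
SA = 82651.66 nm^2

82651.66


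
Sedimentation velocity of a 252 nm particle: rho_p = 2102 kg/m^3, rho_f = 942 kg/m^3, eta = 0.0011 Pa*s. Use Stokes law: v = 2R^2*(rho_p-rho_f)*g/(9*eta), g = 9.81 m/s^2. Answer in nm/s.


Radius R = 252/2 nm = 1.26e-07 m
Density difference = 2102 - 942 = 1160 kg/m^3
v = 2 * R^2 * (rho_p - rho_f) * g / (9 * eta)
v = 2 * (1.26e-07)^2 * 1160 * 9.81 / (9 * 0.0011)
v = 3.64975e-08 m/s = 36.4975 nm/s

36.4975


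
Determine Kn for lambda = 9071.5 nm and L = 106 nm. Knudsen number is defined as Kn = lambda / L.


Knudsen number Kn = lambda / L
Kn = 9071.5 / 106
Kn = 85.5802

85.5802


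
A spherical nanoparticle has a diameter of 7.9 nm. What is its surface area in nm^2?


Radius r = 7.9/2 = 3.95 nm
Surface area SA = 4 * pi * r^2
SA = 4 * pi * (3.95)^2
SA = 196.07 nm^2

196.07


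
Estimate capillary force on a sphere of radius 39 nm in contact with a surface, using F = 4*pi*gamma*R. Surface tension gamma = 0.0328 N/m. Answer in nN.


Convert radius: R = 39 nm = 3.9e-08 m
F = 4 * pi * gamma * R
F = 4 * pi * 0.0328 * 3.9e-08
F = 1.60749e-08 N = 16.0749 nN

16.0749


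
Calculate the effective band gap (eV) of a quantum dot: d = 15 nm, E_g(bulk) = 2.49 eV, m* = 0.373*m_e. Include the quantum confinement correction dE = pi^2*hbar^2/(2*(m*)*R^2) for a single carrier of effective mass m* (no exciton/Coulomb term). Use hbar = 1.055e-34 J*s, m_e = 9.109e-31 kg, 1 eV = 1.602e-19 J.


Radius R = 15/2 nm = 7.5e-09 m
Confinement energy dE = pi^2 * hbar^2 / (2 * m_eff * m_e * R^2)
dE = pi^2 * (1.055e-34)^2 / (2 * 0.373 * 9.109e-31 * (7.5e-09)^2) J, divided by 1.602e-19 J/eV
dE = 0.0179 eV
Total band gap = E_g(bulk) + dE = 2.49 + 0.0179 = 2.5079 eV

2.5079


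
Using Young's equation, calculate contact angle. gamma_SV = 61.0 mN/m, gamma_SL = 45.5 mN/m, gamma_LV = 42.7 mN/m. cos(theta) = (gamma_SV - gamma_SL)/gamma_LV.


cos(theta) = (gamma_SV - gamma_SL) / gamma_LV
cos(theta) = (61.0 - 45.5) / 42.7
cos(theta) = 0.362998
theta = arccos(0.362998) = 68.72 degrees

68.72


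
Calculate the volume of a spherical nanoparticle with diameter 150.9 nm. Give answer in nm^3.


Radius r = 150.9/2 = 75.45 nm
Volume V = (4/3) * pi * r^3
V = (4/3) * pi * (75.45)^3
V = 1799145.73 nm^3

1799145.73


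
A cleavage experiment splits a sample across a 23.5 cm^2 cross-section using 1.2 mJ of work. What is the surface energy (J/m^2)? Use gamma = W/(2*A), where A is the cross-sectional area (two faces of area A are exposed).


Convert: A = 23.5 cm^2 = 0.00235 m^2, W = 1.2 mJ = 0.0012 J
Cleaving exposes two faces of area A, so total new surface = 2*A and gamma = W / (2*A)
gamma = 0.0012 / (2 * 0.00235)
gamma = 0.255 J/m^2

0.255


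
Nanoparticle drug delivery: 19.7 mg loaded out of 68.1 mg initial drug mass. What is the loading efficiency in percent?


Drug loading efficiency = (drug loaded / drug initial) * 100
DLE = 19.7 / 68.1 * 100
DLE = 0.2893 * 100
DLE = 28.93%

28.93


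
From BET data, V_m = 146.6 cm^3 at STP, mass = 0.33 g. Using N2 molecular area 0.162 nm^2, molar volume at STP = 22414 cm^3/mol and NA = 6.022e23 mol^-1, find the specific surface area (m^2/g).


Number of moles in monolayer = V_m / 22414 = 146.6 / 22414 = 0.00654056
Number of molecules = moles * NA = 0.00654056 * 6.022e23
SA = molecules * sigma / mass
SA = (146.6 / 22414) * 6.022e23 * 0.162e-18 / 0.33
SA = 1933.6 m^2/g

1933.6


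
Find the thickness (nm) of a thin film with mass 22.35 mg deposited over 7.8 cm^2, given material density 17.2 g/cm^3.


Convert: m = 22.35 mg = 2.2350e-05 kg, A = 7.8 cm^2 = 7.8000e-04 m^2, rho = 17.2 g/cm^3 = 17200 kg/m^3
t = m / (A * rho)
t = 2.2350e-05 / (7.8000e-04 * 17200)
t = 1.6659e-06 m = 1665.9 nm

1665.9


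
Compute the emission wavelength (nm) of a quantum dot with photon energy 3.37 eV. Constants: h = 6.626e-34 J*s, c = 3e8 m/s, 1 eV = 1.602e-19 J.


Convert energy: E = 3.37 eV = 3.37 * 1.602e-19 = 5.39874e-19 J
lambda = h*c / E = 6.626e-34 * 3e8 / 5.39874e-19
lambda = 3.68197e-07 m = 368.2 nm

368.2


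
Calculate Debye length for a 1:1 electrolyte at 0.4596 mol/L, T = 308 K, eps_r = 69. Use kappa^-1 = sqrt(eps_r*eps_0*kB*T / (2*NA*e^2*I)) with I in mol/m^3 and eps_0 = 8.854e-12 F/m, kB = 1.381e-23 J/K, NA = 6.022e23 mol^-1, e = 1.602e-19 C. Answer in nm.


Ionic strength I = 0.4596 * 1^2 * 1000 = 459.6 mol/m^3
kappa^-1 = sqrt(69 * 8.854e-12 * 1.381e-23 * 308 / (2 * 6.022e23 * (1.602e-19)^2 * 459.6))
kappa^-1 = 0.428 nm

0.428


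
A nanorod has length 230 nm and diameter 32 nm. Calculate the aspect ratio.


Aspect ratio AR = length / diameter
AR = 230 / 32
AR = 7.19

7.19


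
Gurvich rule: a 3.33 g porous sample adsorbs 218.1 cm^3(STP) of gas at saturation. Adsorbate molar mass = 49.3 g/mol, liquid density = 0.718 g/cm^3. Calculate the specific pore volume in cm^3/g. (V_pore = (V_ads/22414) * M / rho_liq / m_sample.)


Moles adsorbed n = V_ads / 22414 = 218.1 / 22414 = 9.730526e-03 mol
Liquid volume V_liq = n * M / rho_liq = 9.730526e-03 * 49.3 / 0.718 = 0.66813 cm^3
Specific pore volume V_pore = V_liq / m_sample = 0.66813 / 3.33
V_pore = 0.2006 cm^3/g

0.2006


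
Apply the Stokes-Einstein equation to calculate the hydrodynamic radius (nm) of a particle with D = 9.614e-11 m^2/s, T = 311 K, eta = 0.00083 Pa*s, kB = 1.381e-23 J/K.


Stokes-Einstein: R = kB*T / (6*pi*eta*D)
R = 1.381e-23 * 311 / (6 * pi * 0.00083 * 9.614e-11)
R = 2.85542e-09 m = 2.86 nm

2.86


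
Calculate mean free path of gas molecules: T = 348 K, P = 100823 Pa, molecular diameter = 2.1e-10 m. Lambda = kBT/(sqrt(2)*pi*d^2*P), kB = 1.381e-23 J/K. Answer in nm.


Mean free path: lambda = kB*T / (sqrt(2) * pi * d^2 * P)
lambda = 1.381e-23 * 348 / (sqrt(2) * pi * (2.1e-10)^2 * 100823)
lambda = 2.43282e-07 m
lambda = 243.28 nm

243.28
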